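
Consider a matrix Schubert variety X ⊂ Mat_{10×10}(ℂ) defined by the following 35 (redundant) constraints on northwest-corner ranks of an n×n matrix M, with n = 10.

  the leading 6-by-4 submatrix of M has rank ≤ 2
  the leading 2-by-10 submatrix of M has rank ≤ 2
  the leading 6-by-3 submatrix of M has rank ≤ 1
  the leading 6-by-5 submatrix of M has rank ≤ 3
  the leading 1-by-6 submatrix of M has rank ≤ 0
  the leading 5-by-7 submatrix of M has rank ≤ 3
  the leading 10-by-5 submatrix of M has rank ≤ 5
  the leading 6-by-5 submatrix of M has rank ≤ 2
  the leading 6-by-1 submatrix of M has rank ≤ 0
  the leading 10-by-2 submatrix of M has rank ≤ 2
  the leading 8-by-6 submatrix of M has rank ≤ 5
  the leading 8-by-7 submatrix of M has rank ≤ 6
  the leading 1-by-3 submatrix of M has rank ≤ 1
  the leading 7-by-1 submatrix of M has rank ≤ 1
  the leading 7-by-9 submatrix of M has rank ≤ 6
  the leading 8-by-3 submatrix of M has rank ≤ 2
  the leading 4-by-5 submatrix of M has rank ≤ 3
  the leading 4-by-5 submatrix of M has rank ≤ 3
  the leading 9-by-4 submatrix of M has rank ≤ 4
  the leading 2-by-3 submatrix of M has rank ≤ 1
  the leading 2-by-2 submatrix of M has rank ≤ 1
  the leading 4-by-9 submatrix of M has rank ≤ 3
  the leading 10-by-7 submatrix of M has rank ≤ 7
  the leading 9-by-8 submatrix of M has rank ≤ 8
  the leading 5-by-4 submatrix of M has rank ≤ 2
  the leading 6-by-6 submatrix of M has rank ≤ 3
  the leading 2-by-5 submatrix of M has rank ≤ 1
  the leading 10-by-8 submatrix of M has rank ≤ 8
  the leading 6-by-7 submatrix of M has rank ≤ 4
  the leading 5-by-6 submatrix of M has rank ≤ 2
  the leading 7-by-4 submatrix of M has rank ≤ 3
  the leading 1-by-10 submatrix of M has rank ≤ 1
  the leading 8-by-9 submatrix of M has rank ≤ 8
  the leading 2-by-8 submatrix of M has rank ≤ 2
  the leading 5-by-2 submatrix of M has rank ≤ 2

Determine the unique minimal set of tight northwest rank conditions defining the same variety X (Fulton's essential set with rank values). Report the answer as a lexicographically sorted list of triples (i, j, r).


Recovering R(i,j) via the rank-extension bound from the 35 conditions:

  R[1]: 0  0  0  0  0  0  1  1  1  1
  R[2]: 0  1  1  1  1  1  2  2  2  2
  R[3]: 0  1  1  2  2  2  3  3  3  3
  R[4]: 0  1  1  2  2  2  3  3  3  4
  R[5]: 0  1  1  2  2  2  3  4  4  5
  R[6]: 0  1  1  2  2  3  4  5  5  6
  R[7]: 1  2  2  3  3  4  5  6  6  7
  R[8]: 1  2  2  3  4  5  6  7  7  8
  R[9]: 1  2  3  4  5  6  7  8  8  9
  R[10]: 1  2  3  4  5  6  7  8  9  10

second differences of R give the permutation w = (7, 2, 4, 10, 8, 6, 1, 5, 3, 9).

ℓ(w)=23; the 7 essential cells (i,j,r):

[(1, 6, 0), (4, 9, 3), (5, 6, 2), (6, 1, 0), (6, 3, 1), (6, 5, 2), (8, 3, 2)]


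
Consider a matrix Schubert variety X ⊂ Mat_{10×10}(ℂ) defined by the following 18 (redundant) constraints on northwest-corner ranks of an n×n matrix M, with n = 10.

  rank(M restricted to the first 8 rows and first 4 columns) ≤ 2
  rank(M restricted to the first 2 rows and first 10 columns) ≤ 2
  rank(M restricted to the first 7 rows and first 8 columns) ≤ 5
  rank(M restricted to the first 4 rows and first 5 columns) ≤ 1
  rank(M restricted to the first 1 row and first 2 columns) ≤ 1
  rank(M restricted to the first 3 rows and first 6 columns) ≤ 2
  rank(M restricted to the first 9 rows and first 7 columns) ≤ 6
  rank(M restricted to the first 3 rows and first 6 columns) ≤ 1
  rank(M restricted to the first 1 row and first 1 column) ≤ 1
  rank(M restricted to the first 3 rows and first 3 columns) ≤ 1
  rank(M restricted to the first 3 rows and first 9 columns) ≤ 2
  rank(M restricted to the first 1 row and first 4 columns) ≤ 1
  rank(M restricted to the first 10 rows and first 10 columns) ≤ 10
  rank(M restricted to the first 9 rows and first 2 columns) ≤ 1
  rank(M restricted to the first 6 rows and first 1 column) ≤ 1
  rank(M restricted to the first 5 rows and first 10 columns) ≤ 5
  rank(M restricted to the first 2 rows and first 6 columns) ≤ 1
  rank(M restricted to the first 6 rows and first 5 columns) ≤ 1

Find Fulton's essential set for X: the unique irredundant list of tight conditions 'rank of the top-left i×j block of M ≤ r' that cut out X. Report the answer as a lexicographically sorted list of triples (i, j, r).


Propagating the 18 rank bounds to every northwest block:

  row 1: 1 | 1 | 1 | 1 | 1 | 1 | 1 | 1 | 1 | 1
  row 2: 1 | 1 | 1 | 1 | 1 | 1 | 2 | 2 | 2 | 2
  row 3: 1 | 1 | 1 | 1 | 1 | 1 | 2 | 2 | 2 | 3
  row 4: 1 | 1 | 1 | 1 | 1 | 2 | 3 | 3 | 3 | 4
  row 5: 1 | 1 | 1 | 1 | 1 | 2 | 3 | 4 | 4 | 5
  row 6: 1 | 1 | 1 | 1 | 1 | 2 | 3 | 4 | 5 | 6
  row 7: 1 | 1 | 2 | 2 | 2 | 3 | 4 | 5 | 6 | 7
  row 8: 1 | 1 | 2 | 2 | 3 | 4 | 5 | 6 | 7 | 8
  row 9: 1 | 1 | 2 | 3 | 4 | 5 | 6 | 7 | 8 | 9
  row 10: 1 | 2 | 3 | 4 | 5 | 6 | 7 | 8 | 9 | 10

hence w(1..10) = (1, 7, 10, 6, 8, 9, 3, 5, 4, 2).

D(w) has 28 cells with 5 SE-corners; essential set:

[(3, 6, 1), (3, 9, 2), (6, 5, 1), (8, 4, 2), (9, 2, 1)]


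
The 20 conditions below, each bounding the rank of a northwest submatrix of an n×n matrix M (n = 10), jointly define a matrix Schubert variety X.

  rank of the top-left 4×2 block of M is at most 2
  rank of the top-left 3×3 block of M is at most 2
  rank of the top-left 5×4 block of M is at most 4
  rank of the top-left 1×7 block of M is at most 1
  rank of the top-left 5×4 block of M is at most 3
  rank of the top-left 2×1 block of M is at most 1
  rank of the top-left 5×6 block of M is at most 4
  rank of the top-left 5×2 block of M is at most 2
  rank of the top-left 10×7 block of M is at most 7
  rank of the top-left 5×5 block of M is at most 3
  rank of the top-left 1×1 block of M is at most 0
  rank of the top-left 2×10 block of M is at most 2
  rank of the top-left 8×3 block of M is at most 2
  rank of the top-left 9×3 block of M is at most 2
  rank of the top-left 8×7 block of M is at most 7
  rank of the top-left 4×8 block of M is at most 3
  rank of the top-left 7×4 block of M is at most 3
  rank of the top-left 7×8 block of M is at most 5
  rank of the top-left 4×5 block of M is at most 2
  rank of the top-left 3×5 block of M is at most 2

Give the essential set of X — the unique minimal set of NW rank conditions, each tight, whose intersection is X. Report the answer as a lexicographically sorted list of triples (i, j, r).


Rank table r_w(10×10) implied by the 20 constraints:

  row 1: 0 1 1 1 1 1 1 1 1 1
  row 2: 1 2 2 2 2 2 2 2 2 2
  row 3: 1 2 2 2 2 3 3 3 3 3
  row 4: 1 2 2 2 2 3 3 3 4 4
  row 5: 1 2 2 3 3 4 4 4 5 5
  row 6: 1 2 2 3 4 5 5 5 6 6
  row 7: 1 2 2 3 4 5 5 5 6 7
  row 8: 1 2 2 3 4 5 6 6 7 8
  row 9: 1 2 2 3 4 5 6 7 8 9
  row 10: 1 2 3 4 5 6 7 8 9 10

second differences of R give the permutation w = (2, 1, 6, 9, 4, 5, 10, 7, 8, 3).

Rothe diagram D(w) (16 cells), 5 SE-corners (essential conditions):

[(1, 1, 0), (4, 5, 2), (4, 8, 3), (7, 8, 5), (9, 3, 2)]


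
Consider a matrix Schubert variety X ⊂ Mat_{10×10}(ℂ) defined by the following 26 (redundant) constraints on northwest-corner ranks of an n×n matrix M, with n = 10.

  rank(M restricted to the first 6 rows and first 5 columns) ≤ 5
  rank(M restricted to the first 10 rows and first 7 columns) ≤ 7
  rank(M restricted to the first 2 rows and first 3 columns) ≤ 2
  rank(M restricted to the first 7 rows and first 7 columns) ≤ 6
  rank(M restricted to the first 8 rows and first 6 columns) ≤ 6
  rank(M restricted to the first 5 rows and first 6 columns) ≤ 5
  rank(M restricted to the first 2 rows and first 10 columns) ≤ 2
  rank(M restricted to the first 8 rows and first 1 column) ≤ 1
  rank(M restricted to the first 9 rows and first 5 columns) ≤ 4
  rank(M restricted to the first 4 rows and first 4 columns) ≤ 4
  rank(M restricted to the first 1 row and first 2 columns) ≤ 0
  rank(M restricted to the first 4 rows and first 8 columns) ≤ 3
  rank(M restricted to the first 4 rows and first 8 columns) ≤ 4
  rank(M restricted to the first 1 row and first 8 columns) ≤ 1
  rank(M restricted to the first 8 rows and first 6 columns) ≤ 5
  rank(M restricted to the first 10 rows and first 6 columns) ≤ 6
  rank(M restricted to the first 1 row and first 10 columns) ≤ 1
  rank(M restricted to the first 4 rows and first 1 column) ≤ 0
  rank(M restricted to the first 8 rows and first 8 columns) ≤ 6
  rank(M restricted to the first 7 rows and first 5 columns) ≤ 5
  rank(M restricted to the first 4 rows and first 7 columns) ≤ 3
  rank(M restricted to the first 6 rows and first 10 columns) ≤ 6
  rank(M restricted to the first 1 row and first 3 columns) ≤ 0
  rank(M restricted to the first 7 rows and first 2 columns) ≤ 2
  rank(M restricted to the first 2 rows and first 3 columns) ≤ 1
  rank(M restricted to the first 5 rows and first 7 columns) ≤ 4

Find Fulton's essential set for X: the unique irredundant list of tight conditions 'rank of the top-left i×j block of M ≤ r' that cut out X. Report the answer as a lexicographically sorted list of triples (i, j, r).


Computing R[i][j] = min implied NW-rank bound (n=10, 26 conditions):

  0 | 0 | 0 | 1 | 1 | 1 | 1 | 1 | 1 | 1
  0 | 1 | 1 | 2 | 2 | 2 | 2 | 2 | 2 | 2
  0 | 1 | 2 | 3 | 3 | 3 | 3 | 3 | 3 | 3
  0 | 1 | 2 | 3 | 3 | 3 | 3 | 3 | 4 | 4
  1 | 2 | 3 | 4 | 4 | 4 | 4 | 4 | 5 | 5
  1 | 2 | 3 | 4 | 4 | 5 | 5 | 5 | 6 | 6
  1 | 2 | 3 | 4 | 4 | 5 | 6 | 6 | 7 | 7
  1 | 2 | 3 | 4 | 4 | 5 | 6 | 6 | 7 | 8
  1 | 2 | 3 | 4 | 4 | 5 | 6 | 7 | 8 | 9
  1 | 2 | 3 | 4 | 5 | 6 | 7 | 8 | 9 | 10

so w = (4, 2, 3, 9, 1, 6, 7, 10, 8, 5).

Rothe diagram D(w) (15 cells), 5 SE-corners (essential conditions):

[(1, 3, 0), (4, 1, 0), (4, 8, 3), (8, 8, 6), (9, 5, 4)]


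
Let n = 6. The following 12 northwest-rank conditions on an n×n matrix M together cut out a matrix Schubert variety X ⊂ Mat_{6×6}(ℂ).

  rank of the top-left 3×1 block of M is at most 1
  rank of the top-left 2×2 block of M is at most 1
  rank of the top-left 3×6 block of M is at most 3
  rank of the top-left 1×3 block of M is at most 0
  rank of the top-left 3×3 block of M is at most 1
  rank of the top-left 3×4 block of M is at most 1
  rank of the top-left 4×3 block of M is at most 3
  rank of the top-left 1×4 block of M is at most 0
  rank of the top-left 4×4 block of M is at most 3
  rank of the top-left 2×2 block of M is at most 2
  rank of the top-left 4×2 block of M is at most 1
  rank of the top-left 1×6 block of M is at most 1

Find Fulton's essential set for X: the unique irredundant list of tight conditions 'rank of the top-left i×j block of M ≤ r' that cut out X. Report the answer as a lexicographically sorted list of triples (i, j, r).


Recovering R(i,j) via the rank-extension bound from the 12 conditions:

  row 1: 0  0  0  0  1  1
  row 2: 1  1  1  1  2  2
  row 3: 1  1  1  1  2  3
  row 4: 1  1  2  2  3  4
  row 5: 1  2  3  3  4  5
  row 6: 1  2  3  4  5  6

giving w = (5, 1, 6, 3, 2, 4) via Δ²R.

Rothe diagram D(w) (8 cells), 3 SE-corners (essential conditions):

[(1, 4, 0), (3, 4, 1), (4, 2, 1)]


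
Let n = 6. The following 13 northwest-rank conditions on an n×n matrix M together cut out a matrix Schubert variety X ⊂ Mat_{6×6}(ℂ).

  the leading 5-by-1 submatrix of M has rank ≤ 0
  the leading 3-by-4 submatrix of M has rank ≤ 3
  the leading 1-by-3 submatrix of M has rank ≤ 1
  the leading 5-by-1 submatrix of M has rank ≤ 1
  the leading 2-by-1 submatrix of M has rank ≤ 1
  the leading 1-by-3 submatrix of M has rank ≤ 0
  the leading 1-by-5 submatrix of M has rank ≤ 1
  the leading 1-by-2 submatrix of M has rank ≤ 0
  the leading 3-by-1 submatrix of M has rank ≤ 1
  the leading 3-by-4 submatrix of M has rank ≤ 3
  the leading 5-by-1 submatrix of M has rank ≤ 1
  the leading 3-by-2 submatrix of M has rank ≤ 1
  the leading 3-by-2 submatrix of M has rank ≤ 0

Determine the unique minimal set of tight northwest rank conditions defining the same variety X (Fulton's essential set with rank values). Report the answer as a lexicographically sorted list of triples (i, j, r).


Recovering R(i,j) via the rank-extension bound from the 13 conditions:

  0 | 0 | 0 | 1 | 1 | 1
  0 | 0 | 1 | 2 | 2 | 2
  0 | 0 | 1 | 2 | 3 | 3
  0 | 1 | 2 | 3 | 4 | 4
  0 | 1 | 2 | 3 | 4 | 5
  1 | 2 | 3 | 4 | 5 | 6

hence w(1..6) = (4, 3, 5, 2, 6, 1).

|D(w)|=9, |Ess(w)|=3:

[(1, 3, 0), (3, 2, 0), (5, 1, 0)]


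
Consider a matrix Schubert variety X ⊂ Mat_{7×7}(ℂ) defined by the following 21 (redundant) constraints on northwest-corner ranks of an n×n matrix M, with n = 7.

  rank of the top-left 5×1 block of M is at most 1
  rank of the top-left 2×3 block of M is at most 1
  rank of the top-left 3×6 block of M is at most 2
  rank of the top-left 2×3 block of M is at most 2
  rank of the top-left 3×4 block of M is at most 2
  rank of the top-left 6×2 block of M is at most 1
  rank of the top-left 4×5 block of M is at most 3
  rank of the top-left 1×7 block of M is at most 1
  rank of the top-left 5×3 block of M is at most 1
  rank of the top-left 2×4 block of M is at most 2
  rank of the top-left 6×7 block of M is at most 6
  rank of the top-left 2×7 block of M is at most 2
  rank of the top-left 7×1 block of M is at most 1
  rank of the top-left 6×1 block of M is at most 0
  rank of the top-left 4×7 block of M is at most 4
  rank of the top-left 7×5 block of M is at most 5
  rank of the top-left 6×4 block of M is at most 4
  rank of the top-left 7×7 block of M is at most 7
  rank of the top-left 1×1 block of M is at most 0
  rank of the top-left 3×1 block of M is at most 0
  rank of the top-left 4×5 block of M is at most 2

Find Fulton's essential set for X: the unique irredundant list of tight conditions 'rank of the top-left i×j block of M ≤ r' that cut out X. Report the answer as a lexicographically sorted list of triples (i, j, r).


Recovering R(i,j) via the rank-extension bound from the 21 conditions:

  i=1: 0  1  1  1  1  1  1
  i=2: 0  1  1  2  2  2  2
  i=3: 0  1  1  2  2  2  3
  i=4: 0  1  1  2  2  3  4
  i=5: 0  1  1  2  3  4  5
  i=6: 0  1  2  3  4  5  6
  i=7: 1  2  3  4  5  6  7

reading off 1-entries of Δ²R: w = (2, 4, 7, 6, 5, 3, 1).

|D(w)|=13, |Ess(w)|=4:

[(3, 6, 2), (4, 5, 2), (5, 3, 1), (6, 1, 0)]


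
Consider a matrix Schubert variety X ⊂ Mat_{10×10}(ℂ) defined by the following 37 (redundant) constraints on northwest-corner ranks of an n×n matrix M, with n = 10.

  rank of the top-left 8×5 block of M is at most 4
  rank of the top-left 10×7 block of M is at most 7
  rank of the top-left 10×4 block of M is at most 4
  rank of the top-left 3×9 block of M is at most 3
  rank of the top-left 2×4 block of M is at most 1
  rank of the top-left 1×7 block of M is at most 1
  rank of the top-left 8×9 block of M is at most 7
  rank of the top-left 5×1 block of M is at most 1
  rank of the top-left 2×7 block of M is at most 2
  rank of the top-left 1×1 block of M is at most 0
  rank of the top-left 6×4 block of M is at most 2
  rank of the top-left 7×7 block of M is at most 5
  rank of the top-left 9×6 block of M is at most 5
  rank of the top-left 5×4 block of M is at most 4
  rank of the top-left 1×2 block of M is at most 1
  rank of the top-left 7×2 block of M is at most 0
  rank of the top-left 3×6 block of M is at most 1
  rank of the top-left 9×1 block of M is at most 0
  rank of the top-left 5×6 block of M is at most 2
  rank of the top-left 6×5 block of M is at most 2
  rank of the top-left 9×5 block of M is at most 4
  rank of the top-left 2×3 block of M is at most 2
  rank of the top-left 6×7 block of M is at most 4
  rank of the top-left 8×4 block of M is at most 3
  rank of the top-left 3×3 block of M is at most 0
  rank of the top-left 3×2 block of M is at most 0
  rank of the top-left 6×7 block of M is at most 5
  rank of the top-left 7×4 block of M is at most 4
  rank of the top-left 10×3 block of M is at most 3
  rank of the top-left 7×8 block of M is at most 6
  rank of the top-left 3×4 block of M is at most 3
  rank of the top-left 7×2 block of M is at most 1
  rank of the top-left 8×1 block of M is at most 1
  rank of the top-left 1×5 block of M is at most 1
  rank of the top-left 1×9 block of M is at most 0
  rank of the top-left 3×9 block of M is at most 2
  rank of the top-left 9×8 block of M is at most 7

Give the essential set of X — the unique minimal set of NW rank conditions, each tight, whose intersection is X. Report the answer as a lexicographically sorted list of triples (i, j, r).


Recovering R(i,j) via the rank-extension bound from the 37 conditions:

  R[1]: 0  0  0  0  0  0  0  0  0  1
  R[2]: 0  0  0  1  1  1  1  1  1  2
  R[3]: 0  0  0  1  1  1  2  2  2  3
  R[4]: 0  0  1  2  2  2  3  3  3  4
  R[5]: 0  0  1  2  2  2  3  4  4  5
  R[6]: 0  0  1  2  2  3  4  5  5  6
  R[7]: 0  0  1  2  3  4  5  6  6  7
  R[8]: 0  1  2  3  4  5  6  7  7  8
  R[9]: 0  1  2  3  4  5  6  7  8  9
  R[10]: 1  2  3  4  5  6  7  8  9  10

hence w(1..10) = (10, 4, 7, 3, 8, 6, 5, 2, 9, 1).

D(w) has 30 cells with 7 SE-corners; essential set:

[(1, 9, 0), (3, 3, 0), (3, 6, 1), (5, 6, 2), (6, 5, 2), (7, 2, 0), (9, 1, 0)]


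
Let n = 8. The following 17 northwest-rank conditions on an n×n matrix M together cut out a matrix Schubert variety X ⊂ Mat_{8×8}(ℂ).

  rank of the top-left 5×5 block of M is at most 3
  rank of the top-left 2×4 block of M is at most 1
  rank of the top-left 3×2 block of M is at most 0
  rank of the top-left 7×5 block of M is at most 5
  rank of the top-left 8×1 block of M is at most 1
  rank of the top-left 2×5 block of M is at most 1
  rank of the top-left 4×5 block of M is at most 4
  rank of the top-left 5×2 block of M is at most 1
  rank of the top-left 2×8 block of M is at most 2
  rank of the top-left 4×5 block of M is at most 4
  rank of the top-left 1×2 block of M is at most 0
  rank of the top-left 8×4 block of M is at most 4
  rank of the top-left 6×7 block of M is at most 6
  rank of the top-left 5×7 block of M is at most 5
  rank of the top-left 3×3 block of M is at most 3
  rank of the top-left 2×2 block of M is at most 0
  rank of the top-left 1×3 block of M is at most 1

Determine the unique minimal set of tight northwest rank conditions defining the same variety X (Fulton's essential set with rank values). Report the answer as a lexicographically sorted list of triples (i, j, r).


The tightest implied rank at each (i,j), from the 17 conditions:

  row 1: 0 0 1 1 1 1 1 1
  row 2: 0 0 1 1 1 2 2 2
  row 3: 0 0 1 2 2 3 3 3
  row 4: 1 1 2 3 3 4 4 4
  row 5: 1 1 2 3 3 4 5 5
  row 6: 1 2 3 4 4 5 6 6
  row 7: 1 2 3 4 5 6 7 7
  row 8: 1 2 3 4 5 6 7 8

second differences of R give the permutation w = (3, 6, 4, 1, 7, 2, 5, 8).

Rothe diagram D(w) (10 cells), 4 SE-corners (essential conditions):

[(2, 5, 1), (3, 2, 0), (5, 2, 1), (5, 5, 3)]


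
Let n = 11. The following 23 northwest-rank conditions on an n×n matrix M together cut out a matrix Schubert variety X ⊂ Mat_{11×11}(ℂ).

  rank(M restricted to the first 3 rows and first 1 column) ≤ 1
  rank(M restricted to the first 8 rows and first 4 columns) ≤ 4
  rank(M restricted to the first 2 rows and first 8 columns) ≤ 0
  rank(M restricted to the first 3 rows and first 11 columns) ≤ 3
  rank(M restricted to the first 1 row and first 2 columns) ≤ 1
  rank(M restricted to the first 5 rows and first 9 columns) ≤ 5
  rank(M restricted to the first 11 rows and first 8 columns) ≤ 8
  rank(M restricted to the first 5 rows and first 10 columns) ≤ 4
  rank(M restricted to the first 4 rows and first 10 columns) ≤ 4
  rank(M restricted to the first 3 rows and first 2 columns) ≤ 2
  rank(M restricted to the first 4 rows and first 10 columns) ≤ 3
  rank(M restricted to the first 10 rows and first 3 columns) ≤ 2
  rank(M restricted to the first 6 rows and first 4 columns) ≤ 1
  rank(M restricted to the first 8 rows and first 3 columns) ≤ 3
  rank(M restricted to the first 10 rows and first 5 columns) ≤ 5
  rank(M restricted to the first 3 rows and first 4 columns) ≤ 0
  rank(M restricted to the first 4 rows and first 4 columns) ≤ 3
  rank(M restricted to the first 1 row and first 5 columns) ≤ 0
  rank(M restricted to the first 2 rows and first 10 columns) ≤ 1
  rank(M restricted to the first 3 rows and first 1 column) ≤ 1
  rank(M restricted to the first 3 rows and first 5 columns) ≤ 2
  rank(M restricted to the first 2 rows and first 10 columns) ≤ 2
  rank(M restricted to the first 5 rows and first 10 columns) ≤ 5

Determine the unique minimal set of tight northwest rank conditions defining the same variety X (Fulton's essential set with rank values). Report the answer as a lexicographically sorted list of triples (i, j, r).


The tightest implied rank at each (i,j), from the 23 conditions:

  row 1: 0 | 0 | 0 | 0 | 0 | 0 | 0 | 0 | 1 | 1 | 1
  row 2: 0 | 0 | 0 | 0 | 0 | 0 | 0 | 0 | 1 | 1 | 2
  row 3: 0 | 0 | 0 | 0 | 1 | 1 | 1 | 1 | 2 | 2 | 3
  row 4: 1 | 1 | 1 | 1 | 2 | 2 | 2 | 2 | 3 | 3 | 4
  row 5: 1 | 1 | 1 | 1 | 2 | 3 | 3 | 3 | 4 | 4 | 5
  row 6: 1 | 1 | 1 | 1 | 2 | 3 | 4 | 4 | 5 | 5 | 6
  row 7: 1 | 2 | 2 | 2 | 3 | 4 | 5 | 5 | 6 | 6 | 7
  row 8: 1 | 2 | 2 | 3 | 4 | 5 | 6 | 6 | 7 | 7 | 8
  row 9: 1 | 2 | 2 | 3 | 4 | 5 | 6 | 7 | 8 | 8 | 9
  row 10: 1 | 2 | 2 | 3 | 4 | 5 | 6 | 7 | 8 | 9 | 10
  row 11: 1 | 2 | 3 | 4 | 5 | 6 | 7 | 8 | 9 | 10 | 11

hence w(1..11) = (9, 11, 5, 1, 6, 7, 2, 4, 8, 10, 3).

ℓ(w)=30; the 5 essential cells (i,j,r):

[(2, 8, 0), (2, 10, 1), (3, 4, 0), (6, 4, 1), (10, 3, 2)]


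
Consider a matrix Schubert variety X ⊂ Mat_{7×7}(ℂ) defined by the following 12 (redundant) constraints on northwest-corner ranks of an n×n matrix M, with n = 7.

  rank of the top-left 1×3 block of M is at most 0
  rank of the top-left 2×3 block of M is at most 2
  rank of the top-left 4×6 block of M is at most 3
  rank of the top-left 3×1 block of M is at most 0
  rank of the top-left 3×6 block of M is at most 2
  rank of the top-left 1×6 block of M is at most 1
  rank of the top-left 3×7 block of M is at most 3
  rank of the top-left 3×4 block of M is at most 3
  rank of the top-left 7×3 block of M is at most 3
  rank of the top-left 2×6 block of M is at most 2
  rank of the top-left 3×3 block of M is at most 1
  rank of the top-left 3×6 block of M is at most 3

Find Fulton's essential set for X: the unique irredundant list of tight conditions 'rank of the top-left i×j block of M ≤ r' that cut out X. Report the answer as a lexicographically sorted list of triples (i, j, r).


Computing R[i][j] = min implied NW-rank bound (n=7, 12 conditions):

  0 0 0 1 1 1 1
  0 1 1 2 2 2 2
  0 1 1 2 2 2 3
  1 2 2 3 3 3 4
  1 2 3 4 4 4 5
  1 2 3 4 5 5 6
  1 2 3 4 5 6 7

reading off 1-entries of Δ²R: w = (4, 2, 7, 1, 3, 5, 6).

D(w) has 8 cells with 4 SE-corners; essential set:

[(1, 3, 0), (3, 1, 0), (3, 3, 1), (3, 6, 2)]


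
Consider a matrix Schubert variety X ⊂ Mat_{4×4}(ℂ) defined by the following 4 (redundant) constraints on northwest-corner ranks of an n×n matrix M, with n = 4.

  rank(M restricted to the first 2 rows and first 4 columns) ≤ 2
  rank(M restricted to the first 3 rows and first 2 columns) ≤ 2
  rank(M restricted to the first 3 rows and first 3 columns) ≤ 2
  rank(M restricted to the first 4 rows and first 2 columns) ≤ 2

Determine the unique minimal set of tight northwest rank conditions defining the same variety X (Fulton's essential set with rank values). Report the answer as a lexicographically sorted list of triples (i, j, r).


Reconstructing r_w from the 4 given conditions:

  i=1: 1  1  1  1
  i=2: 1  2  2  2
  i=3: 1  2  2  3
  i=4: 1  2  3  4

reading off 1-entries of Δ²R: w = (1, 2, 4, 3).

D(w) has 1 cell with 1 SE-corner; essential set:

[(3, 3, 2)]


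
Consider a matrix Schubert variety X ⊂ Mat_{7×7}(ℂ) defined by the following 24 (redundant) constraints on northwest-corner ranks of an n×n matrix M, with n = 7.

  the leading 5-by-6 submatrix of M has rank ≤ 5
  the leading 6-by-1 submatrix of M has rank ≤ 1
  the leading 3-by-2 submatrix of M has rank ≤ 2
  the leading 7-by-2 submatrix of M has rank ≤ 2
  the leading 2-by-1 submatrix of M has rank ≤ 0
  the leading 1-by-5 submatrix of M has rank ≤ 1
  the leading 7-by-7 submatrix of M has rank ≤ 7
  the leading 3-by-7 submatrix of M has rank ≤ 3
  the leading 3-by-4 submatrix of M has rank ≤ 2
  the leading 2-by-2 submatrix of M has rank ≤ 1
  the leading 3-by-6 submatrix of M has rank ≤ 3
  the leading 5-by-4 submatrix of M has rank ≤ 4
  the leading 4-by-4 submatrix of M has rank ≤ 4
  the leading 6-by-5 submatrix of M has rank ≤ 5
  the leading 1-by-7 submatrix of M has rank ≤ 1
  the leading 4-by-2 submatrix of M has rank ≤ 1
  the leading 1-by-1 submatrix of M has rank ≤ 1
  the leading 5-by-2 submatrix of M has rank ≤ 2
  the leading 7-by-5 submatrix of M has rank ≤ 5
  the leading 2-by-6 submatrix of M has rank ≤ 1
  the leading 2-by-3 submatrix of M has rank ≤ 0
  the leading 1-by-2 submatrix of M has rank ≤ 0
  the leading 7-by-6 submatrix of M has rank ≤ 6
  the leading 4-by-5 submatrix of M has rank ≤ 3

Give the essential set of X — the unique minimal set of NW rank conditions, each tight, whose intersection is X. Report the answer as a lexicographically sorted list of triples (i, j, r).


Rank table r_w(7×7) implied by the 24 constraints:

  0 | 0 | 0 | 1 | 1 | 1 | 1
  0 | 0 | 0 | 1 | 1 | 1 | 2
  1 | 1 | 1 | 2 | 2 | 2 | 3
  1 | 1 | 2 | 3 | 3 | 3 | 4
  1 | 2 | 3 | 4 | 4 | 4 | 5
  1 | 2 | 3 | 4 | 5 | 5 | 6
  1 | 2 | 3 | 4 | 5 | 6 | 7

the unique w with this rank table is (4, 7, 1, 3, 2, 5, 6).

ℓ(w)=9; the 3 essential cells (i,j,r):

[(2, 3, 0), (2, 6, 1), (4, 2, 1)]


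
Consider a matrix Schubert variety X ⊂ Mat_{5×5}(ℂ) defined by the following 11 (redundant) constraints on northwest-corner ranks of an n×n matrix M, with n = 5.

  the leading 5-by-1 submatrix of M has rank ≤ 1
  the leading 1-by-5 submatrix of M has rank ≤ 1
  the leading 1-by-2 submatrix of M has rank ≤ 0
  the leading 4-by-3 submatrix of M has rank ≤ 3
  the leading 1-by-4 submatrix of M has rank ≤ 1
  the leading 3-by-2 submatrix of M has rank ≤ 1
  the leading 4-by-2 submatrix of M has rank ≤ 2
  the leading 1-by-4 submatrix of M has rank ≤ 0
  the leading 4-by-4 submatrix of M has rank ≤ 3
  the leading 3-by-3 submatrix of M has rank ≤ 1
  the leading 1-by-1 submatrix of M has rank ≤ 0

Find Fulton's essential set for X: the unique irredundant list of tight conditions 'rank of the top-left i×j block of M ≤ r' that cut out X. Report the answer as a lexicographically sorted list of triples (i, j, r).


Propagating the 11 rank bounds to every northwest block:

  0 0 0 0 1
  1 1 1 1 2
  1 1 1 2 3
  1 2 2 3 4
  1 2 3 4 5

the unique w with this rank table is (5, 1, 4, 2, 3).

Fulton essential set (2 of the 6 Rothe cells):

[(1, 4, 0), (3, 3, 1)]


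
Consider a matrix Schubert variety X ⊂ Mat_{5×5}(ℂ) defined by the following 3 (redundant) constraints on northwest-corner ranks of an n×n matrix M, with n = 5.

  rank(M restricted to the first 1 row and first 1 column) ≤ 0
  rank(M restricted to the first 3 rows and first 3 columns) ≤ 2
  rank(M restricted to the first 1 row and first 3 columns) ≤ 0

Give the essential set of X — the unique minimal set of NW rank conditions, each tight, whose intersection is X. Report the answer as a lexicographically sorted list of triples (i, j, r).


Reconstructing r_w from the 3 given conditions:

  row 1: 0 | 0 | 0 | 1 | 1
  row 2: 1 | 1 | 1 | 2 | 2
  row 3: 1 | 2 | 2 | 3 | 3
  row 4: 1 | 2 | 3 | 4 | 4
  row 5: 1 | 2 | 3 | 4 | 5

so w = (4, 1, 2, 3, 5).

Rothe diagram D(w) (3 cells), 1 SE-corner (essential condition):

[(1, 3, 0)]


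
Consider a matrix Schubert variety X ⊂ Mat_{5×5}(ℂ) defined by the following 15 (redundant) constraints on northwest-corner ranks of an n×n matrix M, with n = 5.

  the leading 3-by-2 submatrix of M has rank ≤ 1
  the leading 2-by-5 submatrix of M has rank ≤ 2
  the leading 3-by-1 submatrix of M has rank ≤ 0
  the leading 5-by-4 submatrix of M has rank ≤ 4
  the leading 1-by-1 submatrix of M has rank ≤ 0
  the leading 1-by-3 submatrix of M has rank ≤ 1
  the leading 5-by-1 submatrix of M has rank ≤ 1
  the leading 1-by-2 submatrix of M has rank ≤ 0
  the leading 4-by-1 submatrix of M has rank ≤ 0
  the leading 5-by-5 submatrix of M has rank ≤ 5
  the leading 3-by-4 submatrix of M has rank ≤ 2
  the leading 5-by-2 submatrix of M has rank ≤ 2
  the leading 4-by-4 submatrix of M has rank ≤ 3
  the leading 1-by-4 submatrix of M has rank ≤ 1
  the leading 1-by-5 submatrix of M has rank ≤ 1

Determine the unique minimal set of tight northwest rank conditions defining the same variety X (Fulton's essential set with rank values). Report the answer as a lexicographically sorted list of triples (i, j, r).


The tightest implied rank at each (i,j), from the 15 conditions:

  0, 0, 1, 1, 1
  0, 1, 2, 2, 2
  0, 1, 2, 2, 3
  0, 1, 2, 3, 4
  1, 2, 3, 4, 5

giving w = (3, 2, 5, 4, 1) via Δ²R.

D(w) has 6 cells with 3 SE-corners; essential set:

[(1, 2, 0), (3, 4, 2), (4, 1, 0)]


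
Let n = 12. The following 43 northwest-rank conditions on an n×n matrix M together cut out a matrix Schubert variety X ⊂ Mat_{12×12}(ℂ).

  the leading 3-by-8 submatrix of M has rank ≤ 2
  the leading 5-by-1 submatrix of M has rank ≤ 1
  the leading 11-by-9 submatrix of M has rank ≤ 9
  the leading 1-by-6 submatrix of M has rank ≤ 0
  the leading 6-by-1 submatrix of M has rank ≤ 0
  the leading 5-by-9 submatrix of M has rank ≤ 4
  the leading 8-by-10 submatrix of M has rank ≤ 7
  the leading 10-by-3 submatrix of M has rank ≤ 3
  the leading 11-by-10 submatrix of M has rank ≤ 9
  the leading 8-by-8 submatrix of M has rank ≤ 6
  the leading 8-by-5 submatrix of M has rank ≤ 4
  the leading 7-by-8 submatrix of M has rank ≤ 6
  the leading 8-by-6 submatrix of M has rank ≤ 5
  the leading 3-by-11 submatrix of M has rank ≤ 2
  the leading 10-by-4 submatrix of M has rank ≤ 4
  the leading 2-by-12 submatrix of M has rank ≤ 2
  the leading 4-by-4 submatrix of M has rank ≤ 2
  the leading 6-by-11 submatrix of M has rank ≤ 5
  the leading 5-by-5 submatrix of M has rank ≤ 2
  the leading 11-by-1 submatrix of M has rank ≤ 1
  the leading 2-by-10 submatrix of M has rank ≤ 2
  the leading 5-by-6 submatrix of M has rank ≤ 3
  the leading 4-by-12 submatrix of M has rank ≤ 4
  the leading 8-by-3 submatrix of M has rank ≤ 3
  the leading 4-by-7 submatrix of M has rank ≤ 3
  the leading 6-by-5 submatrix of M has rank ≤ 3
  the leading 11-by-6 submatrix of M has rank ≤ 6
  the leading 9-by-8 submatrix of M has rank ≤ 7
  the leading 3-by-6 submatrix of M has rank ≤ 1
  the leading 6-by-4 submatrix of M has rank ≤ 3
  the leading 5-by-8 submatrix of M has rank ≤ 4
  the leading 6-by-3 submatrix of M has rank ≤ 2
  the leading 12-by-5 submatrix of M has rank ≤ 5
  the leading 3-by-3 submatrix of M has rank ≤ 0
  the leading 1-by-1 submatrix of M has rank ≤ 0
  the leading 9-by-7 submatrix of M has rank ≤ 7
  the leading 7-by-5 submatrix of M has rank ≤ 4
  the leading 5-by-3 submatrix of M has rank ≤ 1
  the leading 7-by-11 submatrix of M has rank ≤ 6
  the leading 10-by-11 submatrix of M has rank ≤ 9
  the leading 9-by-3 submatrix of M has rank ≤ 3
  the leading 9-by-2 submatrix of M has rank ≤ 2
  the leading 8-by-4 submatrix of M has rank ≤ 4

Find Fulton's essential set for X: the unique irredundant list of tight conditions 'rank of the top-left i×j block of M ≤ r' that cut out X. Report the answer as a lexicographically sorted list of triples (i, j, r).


The tightest implied rank at each (i,j), from the 43 conditions:

  row 1: 0  0  0  0  0  0  1  1  1  1  1  1
  row 2: 0  0  0  1  1  1  2  2  2  2  2  2
  row 3: 0  0  0  1  1  1  2  2  2  2  2  3
  row 4: 0  1  1  2  2  2  3  3  3  3  3  4
  row 5: 0  1  1  2  2  3  4  4  4  4  4  5
  row 6: 0  1  2  3  3  4  5  5  5  5  5  6
  row 7: 1  2  3  4  4  5  6  6  6  6  6  7
  row 8: 1  2  3  4  4  5  6  6  7  7  7  8
  row 9: 1  2  3  4  5  6  7  7  8  8  8  9
  row 10: 1  2  3  4  5  6  7  8  9  9  9  10
  row 11: 1  2  3  4  5  6  7  8  9  9  10  11
  row 12: 1  2  3  4  5  6  7  8  9  10  11  12

second differences of R give the permutation w = (7, 4, 12, 2, 6, 3, 1, 9, 5, 8, 11, 10).

10 SE-corners of the 26-cell Rothe diagram give Ess(w):

[(1, 6, 0), (3, 3, 0), (3, 6, 1), (3, 11, 2), (5, 3, 1), (5, 5, 2), (6, 1, 0), (8, 5, 4), (8, 8, 6), (11, 10, 9)]


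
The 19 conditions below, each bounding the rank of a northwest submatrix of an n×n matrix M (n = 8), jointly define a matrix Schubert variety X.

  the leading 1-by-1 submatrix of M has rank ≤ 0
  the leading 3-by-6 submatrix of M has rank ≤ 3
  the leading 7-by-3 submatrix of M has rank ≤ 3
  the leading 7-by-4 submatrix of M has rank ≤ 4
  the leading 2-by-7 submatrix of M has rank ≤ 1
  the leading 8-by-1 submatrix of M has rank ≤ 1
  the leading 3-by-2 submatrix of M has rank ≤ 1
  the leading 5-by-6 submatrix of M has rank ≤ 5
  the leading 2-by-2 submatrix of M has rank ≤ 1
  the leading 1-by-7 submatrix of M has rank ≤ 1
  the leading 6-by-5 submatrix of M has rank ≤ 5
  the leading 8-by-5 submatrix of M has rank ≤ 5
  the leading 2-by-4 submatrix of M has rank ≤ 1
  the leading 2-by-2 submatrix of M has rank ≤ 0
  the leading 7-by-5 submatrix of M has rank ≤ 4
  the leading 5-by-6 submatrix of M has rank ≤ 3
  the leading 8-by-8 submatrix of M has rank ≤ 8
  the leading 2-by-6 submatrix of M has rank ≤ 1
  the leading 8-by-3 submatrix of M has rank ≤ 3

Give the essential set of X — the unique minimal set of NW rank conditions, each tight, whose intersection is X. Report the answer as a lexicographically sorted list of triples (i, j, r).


Propagating the 19 rank bounds to every northwest block:

  row 1: 0 | 0 | 1 | 1 | 1 | 1 | 1 | 1
  row 2: 0 | 0 | 1 | 1 | 1 | 1 | 1 | 2
  row 3: 1 | 1 | 2 | 2 | 2 | 2 | 2 | 3
  row 4: 1 | 2 | 3 | 3 | 3 | 3 | 3 | 4
  row 5: 1 | 2 | 3 | 3 | 3 | 3 | 4 | 5
  row 6: 1 | 2 | 3 | 4 | 4 | 4 | 5 | 6
  row 7: 1 | 2 | 3 | 4 | 4 | 5 | 6 | 7
  row 8: 1 | 2 | 3 | 4 | 5 | 6 | 7 | 8

hence w(1..8) = (3, 8, 1, 2, 7, 4, 6, 5).

D(w) has 12 cells with 4 SE-corners; essential set:

[(2, 2, 0), (2, 7, 1), (5, 6, 3), (7, 5, 4)]


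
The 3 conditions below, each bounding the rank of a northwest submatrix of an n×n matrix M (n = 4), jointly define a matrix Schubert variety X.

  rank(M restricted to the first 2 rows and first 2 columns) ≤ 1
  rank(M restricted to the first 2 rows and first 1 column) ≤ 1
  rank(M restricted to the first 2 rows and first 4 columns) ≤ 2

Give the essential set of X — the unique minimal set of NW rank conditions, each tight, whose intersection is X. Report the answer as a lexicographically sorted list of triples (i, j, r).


Reconstructing r_w from the 3 given conditions:

  1  1  1  1
  1  1  2  2
  1  2  3  3
  1  2  3  4

hence w(1..4) = (1, 3, 2, 4).

|D(w)|=1, |Ess(w)|=1:

[(2, 2, 1)]


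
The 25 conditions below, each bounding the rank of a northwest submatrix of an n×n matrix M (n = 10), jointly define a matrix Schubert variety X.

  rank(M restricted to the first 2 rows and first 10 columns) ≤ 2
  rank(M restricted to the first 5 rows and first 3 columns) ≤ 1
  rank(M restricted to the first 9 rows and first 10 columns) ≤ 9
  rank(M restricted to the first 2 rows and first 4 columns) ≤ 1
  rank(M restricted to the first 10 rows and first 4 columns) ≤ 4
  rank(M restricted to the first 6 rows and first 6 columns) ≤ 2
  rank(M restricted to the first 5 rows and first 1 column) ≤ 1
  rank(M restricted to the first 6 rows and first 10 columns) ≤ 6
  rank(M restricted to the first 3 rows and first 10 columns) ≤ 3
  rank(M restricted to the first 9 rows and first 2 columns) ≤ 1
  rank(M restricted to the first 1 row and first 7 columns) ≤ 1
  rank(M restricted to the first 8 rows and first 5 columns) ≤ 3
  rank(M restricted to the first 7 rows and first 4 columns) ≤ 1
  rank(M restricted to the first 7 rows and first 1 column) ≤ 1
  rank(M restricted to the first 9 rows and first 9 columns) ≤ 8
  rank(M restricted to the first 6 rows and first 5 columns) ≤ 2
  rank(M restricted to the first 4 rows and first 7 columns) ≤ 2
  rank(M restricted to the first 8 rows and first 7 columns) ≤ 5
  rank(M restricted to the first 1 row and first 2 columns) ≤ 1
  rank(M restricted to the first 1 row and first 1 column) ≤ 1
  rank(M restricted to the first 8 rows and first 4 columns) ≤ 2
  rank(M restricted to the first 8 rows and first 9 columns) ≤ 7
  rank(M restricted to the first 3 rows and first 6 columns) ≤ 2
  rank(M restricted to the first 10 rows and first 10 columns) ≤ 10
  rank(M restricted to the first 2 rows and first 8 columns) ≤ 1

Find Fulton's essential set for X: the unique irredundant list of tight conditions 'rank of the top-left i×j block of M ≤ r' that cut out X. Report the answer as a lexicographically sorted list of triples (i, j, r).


Propagating the 25 rank bounds to every northwest block:

  R[1]: 1, 1, 1, 1, 1, 1, 1, 1, 1, 1
  R[2]: 1, 1, 1, 1, 1, 1, 1, 1, 2, 2
  R[3]: 1, 1, 1, 1, 2, 2, 2, 2, 3, 3
  R[4]: 1, 1, 1, 1, 2, 2, 2, 3, 4, 4
  R[5]: 1, 1, 1, 1, 2, 2, 3, 4, 5, 5
  R[6]: 1, 1, 1, 1, 2, 2, 3, 4, 5, 6
  R[7]: 1, 1, 1, 1, 2, 3, 4, 5, 6, 7
  R[8]: 1, 1, 2, 2, 3, 4, 5, 6, 7, 8
  R[9]: 1, 1, 2, 3, 4, 5, 6, 7, 8, 9
  R[10]: 1, 2, 3, 4, 5, 6, 7, 8, 9, 10

hence w(1..10) = (1, 9, 5, 8, 7, 10, 6, 3, 4, 2).

|D(w)|=28, |Ess(w)|=5:

[(2, 8, 1), (4, 7, 2), (6, 6, 2), (7, 4, 1), (9, 2, 1)]


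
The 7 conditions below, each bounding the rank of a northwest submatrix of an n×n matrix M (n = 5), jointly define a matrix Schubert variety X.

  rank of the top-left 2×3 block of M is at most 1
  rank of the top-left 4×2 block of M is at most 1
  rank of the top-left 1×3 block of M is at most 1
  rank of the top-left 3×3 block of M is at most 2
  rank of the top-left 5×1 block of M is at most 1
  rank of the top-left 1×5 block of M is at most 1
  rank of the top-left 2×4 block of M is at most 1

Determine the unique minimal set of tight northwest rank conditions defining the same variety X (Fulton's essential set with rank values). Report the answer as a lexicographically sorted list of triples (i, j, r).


Reconstructing r_w from the 7 given conditions:

  1 | 1 | 1 | 1 | 1
  1 | 1 | 1 | 1 | 2
  1 | 1 | 2 | 2 | 3
  1 | 1 | 2 | 3 | 4
  1 | 2 | 3 | 4 | 5

so w = (1, 5, 3, 4, 2).

ℓ(w)=5; the 2 essential cells (i,j,r):

[(2, 4, 1), (4, 2, 1)]


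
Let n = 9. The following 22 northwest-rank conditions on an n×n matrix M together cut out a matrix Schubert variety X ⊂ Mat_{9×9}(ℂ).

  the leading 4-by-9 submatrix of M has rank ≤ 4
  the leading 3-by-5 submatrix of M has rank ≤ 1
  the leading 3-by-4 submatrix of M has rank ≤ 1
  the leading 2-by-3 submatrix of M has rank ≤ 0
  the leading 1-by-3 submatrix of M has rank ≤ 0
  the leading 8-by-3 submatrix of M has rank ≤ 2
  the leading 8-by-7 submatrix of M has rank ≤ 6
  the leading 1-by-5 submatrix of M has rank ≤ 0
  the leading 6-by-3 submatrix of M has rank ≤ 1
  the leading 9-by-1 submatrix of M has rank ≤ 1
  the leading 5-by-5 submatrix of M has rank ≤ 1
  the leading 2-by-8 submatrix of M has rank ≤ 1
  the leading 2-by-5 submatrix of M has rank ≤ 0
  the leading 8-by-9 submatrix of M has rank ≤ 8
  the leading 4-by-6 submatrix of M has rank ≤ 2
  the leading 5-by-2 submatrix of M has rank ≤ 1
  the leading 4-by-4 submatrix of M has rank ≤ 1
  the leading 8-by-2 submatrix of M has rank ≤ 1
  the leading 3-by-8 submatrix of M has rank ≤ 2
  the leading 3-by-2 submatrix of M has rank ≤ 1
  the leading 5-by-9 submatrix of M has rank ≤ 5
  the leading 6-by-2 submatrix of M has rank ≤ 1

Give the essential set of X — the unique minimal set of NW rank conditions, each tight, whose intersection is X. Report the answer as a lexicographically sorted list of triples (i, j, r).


Reconstructing r_w from the 22 given conditions:

  i=1: 0 | 0 | 0 | 0 | 0 | 1 | 1 | 1 | 1
  i=2: 0 | 0 | 0 | 0 | 0 | 1 | 1 | 1 | 2
  i=3: 1 | 1 | 1 | 1 | 1 | 2 | 2 | 2 | 3
  i=4: 1 | 1 | 1 | 1 | 1 | 2 | 3 | 3 | 4
  i=5: 1 | 1 | 1 | 1 | 1 | 2 | 3 | 4 | 5
  i=6: 1 | 1 | 1 | 2 | 2 | 3 | 4 | 5 | 6
  i=7: 1 | 1 | 2 | 3 | 3 | 4 | 5 | 6 | 7
  i=8: 1 | 1 | 2 | 3 | 4 | 5 | 6 | 7 | 8
  i=9: 1 | 2 | 3 | 4 | 5 | 6 | 7 | 8 | 9

so w = (6, 9, 1, 7, 8, 4, 3, 5, 2).

D(w) has 24 cells with 5 SE-corners; essential set:

[(2, 5, 0), (2, 8, 1), (5, 5, 1), (6, 3, 1), (8, 2, 1)]
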